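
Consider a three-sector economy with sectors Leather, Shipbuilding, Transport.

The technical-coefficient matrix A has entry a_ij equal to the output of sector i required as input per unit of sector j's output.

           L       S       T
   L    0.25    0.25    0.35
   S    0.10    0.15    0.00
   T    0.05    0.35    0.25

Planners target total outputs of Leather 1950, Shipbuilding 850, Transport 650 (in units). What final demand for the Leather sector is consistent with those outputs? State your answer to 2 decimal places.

I − A =
  [   0.75    -0.25    -0.35]
  [  -0.10     0.85     0.00]
  [  -0.05    -0.35     0.75]
d = (I − A) x:
  d_L = (+0.75)·1950 + (-0.25)·850 + (-0.35)·650 = 1022.50
  d_S = (-0.10)·1950 + (+0.85)·850 + (+0.00)·650 = 527.50
  d_T = (-0.05)·1950 + (-0.35)·850 + (+0.75)·650 = 92.50

d_L = 1022.50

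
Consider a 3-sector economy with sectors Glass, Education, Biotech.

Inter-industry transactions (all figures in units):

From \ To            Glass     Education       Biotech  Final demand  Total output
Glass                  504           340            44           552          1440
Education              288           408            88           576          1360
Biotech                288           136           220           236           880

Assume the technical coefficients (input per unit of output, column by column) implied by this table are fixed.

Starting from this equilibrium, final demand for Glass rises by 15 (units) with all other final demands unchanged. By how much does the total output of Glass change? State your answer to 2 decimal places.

Technical coefficients a_ij = z_ij / X_j:
  a_11 = 504/1440 = 0.35, a_21 = 288/1440 = 0.20, a_31 = 288/1440 = 0.20
  a_12 = 340/1360 = 0.25, a_22 = 408/1360 = 0.30, a_32 = 136/1360 = 0.10
  a_13 = 44/880 = 0.05, a_23 = 88/880 = 0.10, a_33 = 220/880 = 0.25
I − A =
  [   0.65    -0.25    -0.05]
  [  -0.20     0.70    -0.10]
  [  -0.20    -0.10     0.75]
Cofactors of I−A, C_ij = (−1)^(i+j)·(minor ij) (rows/columns in the sector order above):
  C_11 = (0.70)(0.75) − (-0.10)(-0.10) = 0.5150
  C_12 = −[(-0.20)(0.75) − (-0.10)(-0.20)] = 0.1700
  C_13 = (-0.20)(-0.10) − (0.70)(-0.20) = 0.1600
  C_21 = −[(-0.25)(0.75) − (-0.05)(-0.10)] = 0.1925
  C_22 = (0.65)(0.75) − (-0.05)(-0.20) = 0.4775
  C_23 = −[(0.65)(-0.10) − (-0.25)(-0.20)] = 0.1150
  C_31 = (-0.25)(-0.10) − (-0.05)(0.70) = 0.0600
  C_32 = −[(0.65)(-0.10) − (-0.05)(-0.20)] = 0.0750
  C_33 = (0.65)(0.70) − (-0.25)(-0.20) = 0.4050
det(I−A) = Σ_j (I−A)_1j·C_1j = (0.65)(0.5150) + (-0.25)(0.1700) + (-0.05)(0.1600) = 0.28425
adj(I−A) = Cᵀ =
  [ 0.5150   0.1925   0.0600]
  [ 0.1700   0.4775   0.0750]
  [ 0.1600   0.1150   0.4050]
(I − A)⁻¹ = adj(I−A) / det(I−A) ≈
  [   1.8118     0.6772     0.2111]
  [   0.5981     1.6799     0.2639]
  [   0.5629     0.4046     1.4248]
Δx = (I − A)⁻¹ Δd with Δd having +15 in the Glass component and 0 elsewhere.
So Δx_1 = L_11 · (+15), where L_11 = adj(I−A)_11 / det(I−A) = 0.5150 / 0.28425.
Δx_1 = 0.5150 × (+15) / 0.28425 = 7.725 / 0.28425 ≈ 27.18.

Δx_1 = 27.18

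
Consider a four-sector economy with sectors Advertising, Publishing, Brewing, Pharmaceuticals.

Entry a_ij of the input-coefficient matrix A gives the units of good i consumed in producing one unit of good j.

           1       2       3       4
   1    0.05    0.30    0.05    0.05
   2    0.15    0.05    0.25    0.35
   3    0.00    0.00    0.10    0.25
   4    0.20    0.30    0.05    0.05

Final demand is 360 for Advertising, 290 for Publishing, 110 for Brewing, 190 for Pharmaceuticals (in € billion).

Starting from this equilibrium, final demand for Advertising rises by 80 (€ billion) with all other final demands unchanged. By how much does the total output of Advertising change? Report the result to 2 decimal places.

Δx_1 = 94.99

I − A =
  [   0.95    -0.30    -0.05    -0.05]
  [  -0.15     0.95    -0.25    -0.35]
  [   0.00     0.00     0.90    -0.25]
  [  -0.20    -0.30    -0.05     0.95]
Compute the cofactors C_ij = (−1)^(i+j)·(3×3 minor ij) of I−A; the adjugate is their transpose:
adj(I−A) = Cᵀ =
  [ 0.687125   0.270000   0.122500   0.167875]
  [ 0.201875   0.788875   0.250750   0.367250]
  [ 0.058750   0.086250   0.682125   0.214375]
  [ 0.211500   0.310500   0.140875   0.771750]
det(I−A) = Σ_j (I−A)_1j·C_1j = (0.95)(0.687125) + (-0.30)(0.201875) + (-0.05)(0.058750) + (-0.05)(0.211500) = 0.57869375
(I − A)⁻¹ = adj(I−A) / det(I−A) ≈
  [   1.1874     0.4666     0.2117     0.2901]
  [   0.3488     1.3632     0.4333     0.6346]
  [   0.1015     0.1490     1.1787     0.3704]
  [   0.3655     0.5366     0.2434     1.3336]
Δx = (I − A)⁻¹ Δd with Δd having +80 in the Advertising component and 0 elsewhere.
So Δx_1 = L_11 · (+80), where L_11 = adj(I−A)_11 / det(I−A) = 0.687125 / 0.57869375.
Δx_1 = 0.687125 × (+80) / 0.57869375 = 54.97 / 0.57869375 ≈ 94.99.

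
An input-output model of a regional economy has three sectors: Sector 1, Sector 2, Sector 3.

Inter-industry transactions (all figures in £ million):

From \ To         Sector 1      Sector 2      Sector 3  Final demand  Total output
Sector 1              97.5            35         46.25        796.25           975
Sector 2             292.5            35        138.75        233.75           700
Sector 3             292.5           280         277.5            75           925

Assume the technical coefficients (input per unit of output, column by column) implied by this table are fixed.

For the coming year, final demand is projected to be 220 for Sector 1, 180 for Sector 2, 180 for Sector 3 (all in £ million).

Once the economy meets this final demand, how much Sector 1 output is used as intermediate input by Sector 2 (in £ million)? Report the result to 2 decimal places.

Technical coefficients a_ij = z_ij / X_j:
  a_11 = 97.5/975 = 0.10, a_21 = 292.5/975 = 0.30, a_31 = 292.5/975 = 0.30
  a_12 = 35/700 = 0.05, a_22 = 35/700 = 0.05, a_32 = 280/700 = 0.40
  a_13 = 46.25/925 = 0.05, a_23 = 138.75/925 = 0.15, a_33 = 277.5/925 = 0.30
I − A =
  [   0.90    -0.05    -0.05]
  [  -0.30     0.95    -0.15]
  [  -0.30    -0.40     0.70]
Cofactors of I−A, C_ij = (−1)^(i+j)·(minor ij) (rows/columns in the sector order above):
  C_11 = (0.95)(0.70) − (-0.15)(-0.40) = 0.6050
  C_12 = −[(-0.30)(0.70) − (-0.15)(-0.30)] = 0.2550
  C_13 = (-0.30)(-0.40) − (0.95)(-0.30) = 0.4050
  C_21 = −[(-0.05)(0.70) − (-0.05)(-0.40)] = 0.0550
  C_22 = (0.90)(0.70) − (-0.05)(-0.30) = 0.6150
  C_23 = −[(0.90)(-0.40) − (-0.05)(-0.30)] = 0.3750
  C_31 = (-0.05)(-0.15) − (-0.05)(0.95) = 0.0550
  C_32 = −[(0.90)(-0.15) − (-0.05)(-0.30)] = 0.1500
  C_33 = (0.90)(0.95) − (-0.05)(-0.30) = 0.8400
det(I−A) = Σ_j (I−A)_1j·C_1j = (0.90)(0.6050) + (-0.05)(0.2550) + (-0.05)(0.4050) = 0.5115
adj(I−A) = Cᵀ =
  [ 0.6050   0.0550   0.0550]
  [ 0.2550   0.6150   0.1500]
  [ 0.4050   0.3750   0.8400]
(I − A)⁻¹ = adj(I−A) / det(I−A) ≈
  [   1.1828     0.1075     0.1075]
  [   0.4985     1.2023     0.2933]
  [   0.7918     0.7331     1.6422]
First solve x = (I − A)⁻¹ d = adj(I−A)·d / det(I−A); in particular x_2 = (0.2550·220 + 0.6150·180 + 0.1500·180) / 0.5115 = 193.80 / 0.5115 ≈ 378.8856.
Intermediate flow from 1 to 2: z_12 = a_12 · x_2 = 0.05 × 193.80 / 0.5115 = 9.69 / 0.5115 ≈ 18.94.

z_12 = 18.94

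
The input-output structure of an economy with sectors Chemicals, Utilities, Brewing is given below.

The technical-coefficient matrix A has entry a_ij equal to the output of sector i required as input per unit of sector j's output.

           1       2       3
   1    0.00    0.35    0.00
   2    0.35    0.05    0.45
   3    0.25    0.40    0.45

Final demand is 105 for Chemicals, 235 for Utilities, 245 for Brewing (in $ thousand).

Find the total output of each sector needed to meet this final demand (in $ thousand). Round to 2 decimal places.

x_1 = 508.11, x_2 = 1151.75, x_3 = 1514.05

I − A =
  [   1.00    -0.35     0.00]
  [  -0.35     0.95    -0.45]
  [  -0.25    -0.40     0.55]
Cofactors of I−A, C_ij = (−1)^(i+j)·(minor ij) (rows/columns in the sector order above):
  C_11 = (0.95)(0.55) − (-0.45)(-0.40) = 0.3425
  C_12 = −[(-0.35)(0.55) − (-0.45)(-0.25)] = 0.3050
  C_13 = (-0.35)(-0.40) − (0.95)(-0.25) = 0.3775
  C_21 = −[(-0.35)(0.55) − (0.00)(-0.40)] = 0.1925
  C_22 = (1.00)(0.55) − (0.00)(-0.25) = 0.5500
  C_23 = −[(1.00)(-0.40) − (-0.35)(-0.25)] = 0.4875
  C_31 = (-0.35)(-0.45) − (0.00)(0.95) = 0.1575
  C_32 = −[(1.00)(-0.45) − (0.00)(-0.35)] = 0.4500
  C_33 = (1.00)(0.95) − (-0.35)(-0.35) = 0.8275
det(I−A) = Σ_j (I−A)_1j·C_1j = (1.00)(0.3425) + (-0.35)(0.3050) + (0.00)(0.3775) = 0.23575
adj(I−A) = Cᵀ =
  [ 0.3425   0.1925   0.1575]
  [ 0.3050   0.5500   0.4500]
  [ 0.3775   0.4875   0.8275]
(I − A)⁻¹ = adj(I−A) / det(I−A) ≈
  [   1.4528     0.8165     0.6681]
  [   1.2937     2.3330     1.9088]
  [   1.6013     2.0679     3.5101]
x = (I − A)⁻¹ d = adj(I−A)·d / det(I−A), with det(I−A) = 0.23575:
  x_1 = (0.3425·105 + 0.1925·235 + 0.1575·245) / 0.23575 = 119.7875 / 0.23575 ≈ 508.11
  x_2 = (0.3050·105 + 0.5500·235 + 0.4500·245) / 0.23575 = 271.525 / 0.23575 ≈ 1151.75
  x_3 = (0.3775·105 + 0.4875·235 + 0.8275·245) / 0.23575 = 356.9375 / 0.23575 ≈ 1514.05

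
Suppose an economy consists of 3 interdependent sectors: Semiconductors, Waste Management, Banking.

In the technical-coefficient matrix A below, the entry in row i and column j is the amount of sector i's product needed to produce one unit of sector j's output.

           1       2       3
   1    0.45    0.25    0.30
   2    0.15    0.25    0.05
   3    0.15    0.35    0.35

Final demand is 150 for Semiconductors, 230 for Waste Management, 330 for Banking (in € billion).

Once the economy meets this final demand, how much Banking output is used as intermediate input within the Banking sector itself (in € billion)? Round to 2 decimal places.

I − A =
  [   0.55    -0.25    -0.30]
  [  -0.15     0.75    -0.05]
  [  -0.15    -0.35     0.65]
Cofactors of I−A, C_ij = (−1)^(i+j)·(minor ij) (rows/columns in the sector order above):
  C_11 = (0.75)(0.65) − (-0.05)(-0.35) = 0.4700
  C_12 = −[(-0.15)(0.65) − (-0.05)(-0.15)] = 0.1050
  C_13 = (-0.15)(-0.35) − (0.75)(-0.15) = 0.1650
  C_21 = −[(-0.25)(0.65) − (-0.30)(-0.35)] = 0.2675
  C_22 = (0.55)(0.65) − (-0.30)(-0.15) = 0.3125
  C_23 = −[(0.55)(-0.35) − (-0.25)(-0.15)] = 0.2300
  C_31 = (-0.25)(-0.05) − (-0.30)(0.75) = 0.2375
  C_32 = −[(0.55)(-0.05) − (-0.30)(-0.15)] = 0.0725
  C_33 = (0.55)(0.75) − (-0.25)(-0.15) = 0.3750
det(I−A) = Σ_j (I−A)_1j·C_1j = (0.55)(0.4700) + (-0.25)(0.1050) + (-0.30)(0.1650) = 0.18275
adj(I−A) = Cᵀ =
  [ 0.4700   0.2675   0.2375]
  [ 0.1050   0.3125   0.0725]
  [ 0.1650   0.2300   0.3750]
(I − A)⁻¹ = adj(I−A) / det(I−A) ≈
  [   2.5718     1.4637     1.2996]
  [   0.5746     1.7100     0.3967]
  [   0.9029     1.2585     2.0520]
First solve x = (I − A)⁻¹ d = adj(I−A)·d / det(I−A); in particular x_3 = (0.1650·150 + 0.2300·230 + 0.3750·330) / 0.18275 = 201.40 / 0.18275 ≈ 1102.0520.
Intermediate flow from 3 to 3: z_33 = a_33 · x_3 = 0.35 × 201.40 / 0.18275 = 70.49 / 0.18275 ≈ 385.72.

z_33 = 385.72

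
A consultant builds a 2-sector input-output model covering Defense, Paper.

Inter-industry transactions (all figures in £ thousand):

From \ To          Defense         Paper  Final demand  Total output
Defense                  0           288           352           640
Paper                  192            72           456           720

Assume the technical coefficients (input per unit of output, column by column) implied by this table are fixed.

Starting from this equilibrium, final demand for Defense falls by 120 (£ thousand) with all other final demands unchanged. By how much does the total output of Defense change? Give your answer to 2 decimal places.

Technical coefficients a_ij = z_ij / X_j:
  a_11 = 0/640 = 0.00, a_21 = 192/640 = 0.30
  a_12 = 288/720 = 0.40, a_22 = 72/720 = 0.10
I − A =
  [   1.00    -0.40]
  [  -0.30     0.90]
det(I−A) = (1.00)(0.90) − (-0.40)(-0.30) = 0.7800
adj(I−A) = [[0.90, 0.40], [0.30, 1.00]]
(I − A)⁻¹ = adj(I−A) / det(I−A) ≈
  [   1.1538     0.5128]
  [   0.3846     1.2821]
Δx = (I − A)⁻¹ Δd with Δd having -120 in the Defense component and 0 elsewhere.
So Δx_1 = L_11 · (-120), where L_11 = adj(I−A)_11 / det(I−A) = 0.90 / 0.7800.
Δx_1 = 0.90 × (-120) / 0.7800 = -108.00 / 0.7800 ≈ -138.46.

Δx_1 = -138.46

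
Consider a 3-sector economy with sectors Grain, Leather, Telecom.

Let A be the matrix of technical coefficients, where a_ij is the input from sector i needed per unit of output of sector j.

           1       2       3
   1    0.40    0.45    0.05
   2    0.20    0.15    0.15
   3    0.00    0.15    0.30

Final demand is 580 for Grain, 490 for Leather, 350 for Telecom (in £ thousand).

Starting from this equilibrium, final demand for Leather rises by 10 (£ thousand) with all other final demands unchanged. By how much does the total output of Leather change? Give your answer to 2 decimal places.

Δx_2 = 15.05

I − A =
  [   0.60    -0.45    -0.05]
  [  -0.20     0.85    -0.15]
  [   0.00    -0.15     0.70]
Cofactors of I−A, C_ij = (−1)^(i+j)·(minor ij) (rows/columns in the sector order above):
  C_11 = (0.85)(0.70) − (-0.15)(-0.15) = 0.5725
  C_12 = −[(-0.20)(0.70) − (-0.15)(0.00)] = 0.1400
  C_13 = (-0.20)(-0.15) − (0.85)(0.00) = 0.0300
  C_21 = −[(-0.45)(0.70) − (-0.05)(-0.15)] = 0.3225
  C_22 = (0.60)(0.70) − (-0.05)(0.00) = 0.4200
  C_23 = −[(0.60)(-0.15) − (-0.45)(0.00)] = 0.0900
  C_31 = (-0.45)(-0.15) − (-0.05)(0.85) = 0.1100
  C_32 = −[(0.60)(-0.15) − (-0.05)(-0.20)] = 0.1000
  C_33 = (0.60)(0.85) − (-0.45)(-0.20) = 0.4200
det(I−A) = Σ_j (I−A)_1j·C_1j = (0.60)(0.5725) + (-0.45)(0.1400) + (-0.05)(0.0300) = 0.2790
adj(I−A) = Cᵀ =
  [ 0.5725   0.3225   0.1100]
  [ 0.1400   0.4200   0.1000]
  [ 0.0300   0.0900   0.4200]
(I − A)⁻¹ = adj(I−A) / det(I−A) ≈
  [   2.0520     1.1559     0.3943]
  [   0.5018     1.5054     0.3584]
  [   0.1075     0.3226     1.5054]
Δx = (I − A)⁻¹ Δd with Δd having +10 in the Leather component and 0 elsewhere.
So Δx_2 = L_22 · (+10), where L_22 = adj(I−A)_22 / det(I−A) = 0.4200 / 0.2790.
Δx_2 = 0.4200 × (+10) / 0.2790 = 4.20 / 0.2790 ≈ 15.05.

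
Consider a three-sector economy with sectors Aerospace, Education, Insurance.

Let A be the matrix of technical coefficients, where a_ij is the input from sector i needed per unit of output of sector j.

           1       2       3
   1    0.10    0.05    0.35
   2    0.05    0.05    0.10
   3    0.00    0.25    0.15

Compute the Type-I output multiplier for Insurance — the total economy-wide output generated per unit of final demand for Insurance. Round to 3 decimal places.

I − A =
  [   0.90    -0.05    -0.35]
  [  -0.05     0.95    -0.10]
  [   0.00    -0.25     0.85]
Cofactors of I−A, C_ij = (−1)^(i+j)·(minor ij) (rows/columns in the sector order above):
  C_11 = (0.95)(0.85) − (-0.10)(-0.25) = 0.7825
  C_12 = −[(-0.05)(0.85) − (-0.10)(0.00)] = 0.0425
  C_13 = (-0.05)(-0.25) − (0.95)(0.00) = 0.0125
  C_21 = −[(-0.05)(0.85) − (-0.35)(-0.25)] = 0.1300
  C_22 = (0.90)(0.85) − (-0.35)(0.00) = 0.7650
  C_23 = −[(0.90)(-0.25) − (-0.05)(0.00)] = 0.2250
  C_31 = (-0.05)(-0.10) − (-0.35)(0.95) = 0.3375
  C_32 = −[(0.90)(-0.10) − (-0.35)(-0.05)] = 0.1075
  C_33 = (0.90)(0.95) − (-0.05)(-0.05) = 0.8525
det(I−A) = Σ_j (I−A)_1j·C_1j = (0.90)(0.7825) + (-0.05)(0.0425) + (-0.35)(0.0125) = 0.69775
adj(I−A) = Cᵀ =
  [ 0.7825   0.1300   0.3375]
  [ 0.0425   0.7650   0.1075]
  [ 0.0125   0.2250   0.8525]
(I − A)⁻¹ = adj(I−A) / det(I−A) ≈
  [   1.1215     0.1863     0.4837]
  [   0.0609     1.0964     0.1541]
  [   0.0179     0.3225     1.2218]
The output multiplier for sector j is the column-j sum of the Leontief inverse (I − A)⁻¹ = adj(I−A) / det(I−A).
Column 3 of adj(I−A): (0.3375, 0.1075, 0.8525); det(I−A) = 0.69775.
m_3 = (0.3375 + 0.1075 + 0.8525) / 0.69775 = 1.2975 / 0.69775 ≈ 1.860.

m_3 = 1.860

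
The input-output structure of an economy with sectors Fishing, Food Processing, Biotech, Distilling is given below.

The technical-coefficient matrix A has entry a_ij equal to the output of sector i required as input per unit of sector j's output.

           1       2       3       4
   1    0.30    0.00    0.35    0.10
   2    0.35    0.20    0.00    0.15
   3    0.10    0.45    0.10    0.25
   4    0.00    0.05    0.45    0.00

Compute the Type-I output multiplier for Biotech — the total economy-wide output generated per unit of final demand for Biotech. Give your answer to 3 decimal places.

m_3 = 4.115

I − A =
  [   0.70     0.00    -0.35    -0.10]
  [  -0.35     0.80     0.00    -0.15]
  [  -0.10    -0.45     0.90    -0.25]
  [   0.00    -0.05    -0.45     1.00]
Compute the cofactors C_ij = (−1)^(i+j)·(3×3 minor ij) of I−A; the adjugate is their transpose:
adj(I−A) = Cᵀ =
  [ 0.592875   0.186625   0.313375   0.165625]
  [ 0.282375   0.511750   0.185500   0.151375]
  [ 0.241125   0.324250   0.553000   0.211000]
  [ 0.122625   0.171500   0.258125   0.420875]
det(I−A) = Σ_j (I−A)_1j·C_1j = (0.70)(0.592875) + (0.00)(0.282375) + (-0.35)(0.241125) + (-0.10)(0.122625) = 0.31835625
(I − A)⁻¹ = adj(I−A) / det(I−A) ≈
  [   1.8623     0.5862     0.9844     0.5203]
  [   0.8870     1.6075     0.5827     0.4755]
  [   0.7574     1.0185     1.7370     0.6628]
  [   0.3852     0.5387     0.8108     1.3220]
The output multiplier for sector j is the column-j sum of the Leontief inverse (I − A)⁻¹ = adj(I−A) / det(I−A).
Column 3 of adj(I−A): (0.313375, 0.185500, 0.553000, 0.258125); det(I−A) = 0.31835625.
m_3 = (0.313375 + 0.185500 + 0.553000 + 0.258125) / 0.31835625 = 1.31 / 0.31835625 ≈ 4.115.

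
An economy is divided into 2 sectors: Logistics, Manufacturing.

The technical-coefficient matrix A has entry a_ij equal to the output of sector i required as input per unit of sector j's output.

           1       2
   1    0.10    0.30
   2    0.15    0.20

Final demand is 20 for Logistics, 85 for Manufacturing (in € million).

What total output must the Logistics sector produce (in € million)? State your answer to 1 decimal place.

x_1 = 61.5

I − A =
  [   0.90    -0.30]
  [  -0.15     0.80]
det(I−A) = (0.90)(0.80) − (-0.30)(-0.15) = 0.6750
adj(I−A) = [[0.80, 0.30], [0.15, 0.90]]
(I − A)⁻¹ = adj(I−A) / det(I−A) ≈
  [   1.1852     0.4444]
  [   0.2222     1.3333]
x = (I − A)⁻¹ d = adj(I−A)·d / det(I−A), with det(I−A) = 0.6750:
  x_1 = (0.80·20 + 0.30·85) / 0.6750 = 41.50 / 0.6750 ≈ 61.5
  x_2 = (0.15·20 + 0.90·85) / 0.6750 = 79.50 / 0.6750 ≈ 117.8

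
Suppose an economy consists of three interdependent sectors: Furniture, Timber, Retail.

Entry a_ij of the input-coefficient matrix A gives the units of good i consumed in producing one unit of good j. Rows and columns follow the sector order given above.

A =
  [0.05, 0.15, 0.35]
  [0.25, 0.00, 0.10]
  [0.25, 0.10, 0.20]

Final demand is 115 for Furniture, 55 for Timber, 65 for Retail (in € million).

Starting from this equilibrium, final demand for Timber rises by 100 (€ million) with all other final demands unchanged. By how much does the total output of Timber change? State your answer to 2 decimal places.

Δx_2 = 108.38

I − A =
  [   0.95    -0.15    -0.35]
  [  -0.25     1.00    -0.10]
  [  -0.25    -0.10     0.80]
Cofactors of I−A, C_ij = (−1)^(i+j)·(minor ij) (rows/columns in the sector order above):
  C_11 = (1.00)(0.80) − (-0.10)(-0.10) = 0.7900
  C_12 = −[(-0.25)(0.80) − (-0.10)(-0.25)] = 0.2250
  C_13 = (-0.25)(-0.10) − (1.00)(-0.25) = 0.2750
  C_21 = −[(-0.15)(0.80) − (-0.35)(-0.10)] = 0.1550
  C_22 = (0.95)(0.80) − (-0.35)(-0.25) = 0.6725
  C_23 = −[(0.95)(-0.10) − (-0.15)(-0.25)] = 0.1325
  C_31 = (-0.15)(-0.10) − (-0.35)(1.00) = 0.3650
  C_32 = −[(0.95)(-0.10) − (-0.35)(-0.25)] = 0.1825
  C_33 = (0.95)(1.00) − (-0.15)(-0.25) = 0.9125
det(I−A) = Σ_j (I−A)_1j·C_1j = (0.95)(0.7900) + (-0.15)(0.2250) + (-0.35)(0.2750) = 0.6205
adj(I−A) = Cᵀ =
  [ 0.7900   0.1550   0.3650]
  [ 0.2250   0.6725   0.1825]
  [ 0.2750   0.1325   0.9125]
(I − A)⁻¹ = adj(I−A) / det(I−A) ≈
  [   1.2732     0.2498     0.5882]
  [   0.3626     1.0838     0.2941]
  [   0.4432     0.2135     1.4706]
Δx = (I − A)⁻¹ Δd with Δd having +100 in the Timber component and 0 elsewhere.
So Δx_2 = L_22 · (+100), where L_22 = adj(I−A)_22 / det(I−A) = 0.6725 / 0.6205.
Δx_2 = 0.6725 × (+100) / 0.6205 = 67.25 / 0.6205 ≈ 108.38.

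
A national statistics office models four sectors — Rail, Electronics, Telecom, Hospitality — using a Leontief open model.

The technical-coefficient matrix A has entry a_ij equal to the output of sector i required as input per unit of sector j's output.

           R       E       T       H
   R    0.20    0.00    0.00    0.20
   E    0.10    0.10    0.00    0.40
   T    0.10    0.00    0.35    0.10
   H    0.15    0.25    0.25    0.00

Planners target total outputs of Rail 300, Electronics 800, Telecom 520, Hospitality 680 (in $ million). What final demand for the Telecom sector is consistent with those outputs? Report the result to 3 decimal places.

d_T = 240.000

I − A =
  [   0.80     0.00     0.00    -0.20]
  [  -0.10     0.90     0.00    -0.40]
  [  -0.10     0.00     0.65    -0.10]
  [  -0.15    -0.25    -0.25     1.00]
d = (I − A) x:
  d_R = (+0.80)·300 + (+0.00)·800 + (+0.00)·520 + (-0.20)·680 = 104.000
  d_E = (-0.10)·300 + (+0.90)·800 + (+0.00)·520 + (-0.40)·680 = 418.000
  d_T = (-0.10)·300 + (+0.00)·800 + (+0.65)·520 + (-0.10)·680 = 240.000
  d_H = (-0.15)·300 + (-0.25)·800 + (-0.25)·520 + (+1.00)·680 = 305.000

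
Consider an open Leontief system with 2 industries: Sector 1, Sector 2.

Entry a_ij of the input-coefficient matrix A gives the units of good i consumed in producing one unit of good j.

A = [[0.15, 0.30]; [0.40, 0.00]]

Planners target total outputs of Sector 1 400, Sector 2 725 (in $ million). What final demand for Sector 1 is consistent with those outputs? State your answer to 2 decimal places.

d_1 = 122.50

I − A =
  [   0.85    -0.30]
  [  -0.40     1.00]
d = (I − A) x:
  d_1 = (+0.85)·400 + (-0.30)·725 = 122.50
  d_2 = (-0.40)·400 + (+1.00)·725 = 565.00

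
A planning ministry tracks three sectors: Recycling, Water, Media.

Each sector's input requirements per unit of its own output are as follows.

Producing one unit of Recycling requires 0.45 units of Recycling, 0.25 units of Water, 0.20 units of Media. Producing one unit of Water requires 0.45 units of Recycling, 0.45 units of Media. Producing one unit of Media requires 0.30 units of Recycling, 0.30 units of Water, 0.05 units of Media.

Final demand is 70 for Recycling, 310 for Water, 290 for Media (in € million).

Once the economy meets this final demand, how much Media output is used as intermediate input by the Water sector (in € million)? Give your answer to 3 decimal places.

I − A =
  [   0.55    -0.45    -0.30]
  [  -0.25     1.00    -0.30]
  [  -0.20    -0.45     0.95]
Cofactors of I−A, C_ij = (−1)^(i+j)·(minor ij) (rows/columns in the sector order above):
  C_11 = (1.00)(0.95) − (-0.30)(-0.45) = 0.8150
  C_12 = −[(-0.25)(0.95) − (-0.30)(-0.20)] = 0.2975
  C_13 = (-0.25)(-0.45) − (1.00)(-0.20) = 0.3125
  C_21 = −[(-0.45)(0.95) − (-0.30)(-0.45)] = 0.5625
  C_22 = (0.55)(0.95) − (-0.30)(-0.20) = 0.4625
  C_23 = −[(0.55)(-0.45) − (-0.45)(-0.20)] = 0.3375
  C_31 = (-0.45)(-0.30) − (-0.30)(1.00) = 0.4350
  C_32 = −[(0.55)(-0.30) − (-0.30)(-0.25)] = 0.2400
  C_33 = (0.55)(1.00) − (-0.45)(-0.25) = 0.4375
det(I−A) = Σ_j (I−A)_1j·C_1j = (0.55)(0.8150) + (-0.45)(0.2975) + (-0.30)(0.3125) = 0.220625
adj(I−A) = Cᵀ =
  [ 0.8150   0.5625   0.4350]
  [ 0.2975   0.4625   0.2400]
  [ 0.3125   0.3375   0.4375]
(I − A)⁻¹ = adj(I−A) / det(I−A) ≈
  [   3.6941     2.5496     1.9717]
  [   1.3484     2.0963     1.0878]
  [   1.4164     1.5297     1.9830]
First solve x = (I − A)⁻¹ d = adj(I−A)·d / det(I−A); in particular x_W = (0.2975·70 + 0.4625·310 + 0.2400·290) / 0.220625 = 233.80 / 0.220625 ≈ 1059.71671.
Intermediate flow from M to W: z_MW = a_MW · x_W = 0.45 × 233.80 / 0.220625 = 105.21 / 0.220625 ≈ 476.873.

z_MW = 476.873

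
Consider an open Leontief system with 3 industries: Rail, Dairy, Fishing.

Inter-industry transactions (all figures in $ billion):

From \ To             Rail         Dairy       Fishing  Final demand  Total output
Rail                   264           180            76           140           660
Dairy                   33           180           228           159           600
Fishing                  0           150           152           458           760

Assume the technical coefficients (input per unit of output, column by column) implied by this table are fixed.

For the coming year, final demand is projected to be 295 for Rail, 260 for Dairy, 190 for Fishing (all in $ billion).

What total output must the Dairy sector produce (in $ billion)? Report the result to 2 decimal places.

x_2 = 618.36

Technical coefficients a_ij = z_ij / X_j:
  a_11 = 264/660 = 0.40, a_21 = 33/660 = 0.05, a_31 = 0/660 = 0.00
  a_12 = 180/600 = 0.30, a_22 = 180/600 = 0.30, a_32 = 150/600 = 0.25
  a_13 = 76/760 = 0.10, a_23 = 228/760 = 0.30, a_33 = 152/760 = 0.20
I − A =
  [   0.60    -0.30    -0.10]
  [  -0.05     0.70    -0.30]
  [   0.00    -0.25     0.80]
Cofactors of I−A, C_ij = (−1)^(i+j)·(minor ij) (rows/columns in the sector order above):
  C_11 = (0.70)(0.80) − (-0.30)(-0.25) = 0.4850
  C_12 = −[(-0.05)(0.80) − (-0.30)(0.00)] = 0.0400
  C_13 = (-0.05)(-0.25) − (0.70)(0.00) = 0.0125
  C_21 = −[(-0.30)(0.80) − (-0.10)(-0.25)] = 0.2650
  C_22 = (0.60)(0.80) − (-0.10)(0.00) = 0.4800
  C_23 = −[(0.60)(-0.25) − (-0.30)(0.00)] = 0.1500
  C_31 = (-0.30)(-0.30) − (-0.10)(0.70) = 0.1600
  C_32 = −[(0.60)(-0.30) − (-0.10)(-0.05)] = 0.1850
  C_33 = (0.60)(0.70) − (-0.30)(-0.05) = 0.4050
det(I−A) = Σ_j (I−A)_1j·C_1j = (0.60)(0.4850) + (-0.30)(0.0400) + (-0.10)(0.0125) = 0.27775
adj(I−A) = Cᵀ =
  [ 0.4850   0.2650   0.1600]
  [ 0.0400   0.4800   0.1850]
  [ 0.0125   0.1500   0.4050]
(I − A)⁻¹ = adj(I−A) / det(I−A) ≈
  [   1.7462     0.9541     0.5761]
  [   0.1440     1.7282     0.6661]
  [   0.0450     0.5401     1.4581]
x = (I − A)⁻¹ d = adj(I−A)·d / det(I−A), with det(I−A) = 0.27775:
  x_1 = (0.4850·295 + 0.2650·260 + 0.1600·190) / 0.27775 = 242.375 / 0.27775 ≈ 872.64
  x_2 = (0.0400·295 + 0.4800·260 + 0.1850·190) / 0.27775 = 171.75 / 0.27775 ≈ 618.36
  x_3 = (0.0125·295 + 0.1500·260 + 0.4050·190) / 0.27775 = 119.6375 / 0.27775 ≈ 430.74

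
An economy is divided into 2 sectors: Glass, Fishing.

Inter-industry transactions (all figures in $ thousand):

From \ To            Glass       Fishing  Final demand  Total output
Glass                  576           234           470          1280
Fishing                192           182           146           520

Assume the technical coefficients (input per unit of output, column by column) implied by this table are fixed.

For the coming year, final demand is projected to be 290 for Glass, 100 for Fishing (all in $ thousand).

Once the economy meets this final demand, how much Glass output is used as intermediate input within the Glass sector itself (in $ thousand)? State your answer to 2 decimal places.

Technical coefficients a_ij = z_ij / X_j:
  a_11 = 576/1280 = 0.45, a_21 = 192/1280 = 0.15
  a_12 = 234/520 = 0.45, a_22 = 182/520 = 0.35
I − A =
  [   0.55    -0.45]
  [  -0.15     0.65]
det(I−A) = (0.55)(0.65) − (-0.45)(-0.15) = 0.2900
adj(I−A) = [[0.65, 0.45], [0.15, 0.55]]
(I − A)⁻¹ = adj(I−A) / det(I−A) ≈
  [   2.2414     1.5517]
  [   0.5172     1.8966]
First solve x = (I − A)⁻¹ d = adj(I−A)·d / det(I−A); in particular x_1 = (0.65·290 + 0.45·100) / 0.2900 = 233.50 / 0.2900 ≈ 805.1724.
Intermediate flow from 1 to 1: z_11 = a_11 · x_1 = 0.45 × 233.50 / 0.2900 = 105.075 / 0.2900 ≈ 362.33.

z_11 = 362.33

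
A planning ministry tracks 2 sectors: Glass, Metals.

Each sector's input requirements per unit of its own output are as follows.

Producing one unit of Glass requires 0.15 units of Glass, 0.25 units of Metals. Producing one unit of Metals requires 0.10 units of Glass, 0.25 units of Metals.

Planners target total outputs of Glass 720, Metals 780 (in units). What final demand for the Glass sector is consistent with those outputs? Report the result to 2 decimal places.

I − A =
  [   0.85    -0.10]
  [  -0.25     0.75]
d = (I − A) x:
  d_1 = (+0.85)·720 + (-0.10)·780 = 534.00
  d_2 = (-0.25)·720 + (+0.75)·780 = 405.00

d_1 = 534.00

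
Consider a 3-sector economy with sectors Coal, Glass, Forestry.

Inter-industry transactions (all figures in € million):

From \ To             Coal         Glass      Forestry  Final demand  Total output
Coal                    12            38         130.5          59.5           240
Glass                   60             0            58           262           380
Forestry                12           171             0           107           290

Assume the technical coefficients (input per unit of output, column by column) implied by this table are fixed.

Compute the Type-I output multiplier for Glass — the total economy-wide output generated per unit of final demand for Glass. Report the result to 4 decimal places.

Technical coefficients a_ij = z_ij / X_j:
  a_11 = 12/240 = 0.05, a_21 = 60/240 = 0.25, a_31 = 12/240 = 0.05
  a_12 = 38/380 = 0.10, a_22 = 0/380 = 0.00, a_32 = 171/380 = 0.45
  a_13 = 130.5/290 = 0.45, a_23 = 58/290 = 0.20, a_33 = 0/290 = 0.00
I − A =
  [   0.95    -0.10    -0.45]
  [  -0.25     1.00    -0.20]
  [  -0.05    -0.45     1.00]
Cofactors of I−A, C_ij = (−1)^(i+j)·(minor ij) (rows/columns in the sector order above):
  C_11 = (1.00)(1.00) − (-0.20)(-0.45) = 0.9100
  C_12 = −[(-0.25)(1.00) − (-0.20)(-0.05)] = 0.2600
  C_13 = (-0.25)(-0.45) − (1.00)(-0.05) = 0.1625
  C_21 = −[(-0.10)(1.00) − (-0.45)(-0.45)] = 0.3025
  C_22 = (0.95)(1.00) − (-0.45)(-0.05) = 0.9275
  C_23 = −[(0.95)(-0.45) − (-0.10)(-0.05)] = 0.4325
  C_31 = (-0.10)(-0.20) − (-0.45)(1.00) = 0.4700
  C_32 = −[(0.95)(-0.20) − (-0.45)(-0.25)] = 0.3025
  C_33 = (0.95)(1.00) − (-0.10)(-0.25) = 0.9250
det(I−A) = Σ_j (I−A)_1j·C_1j = (0.95)(0.9100) + (-0.10)(0.2600) + (-0.45)(0.1625) = 0.765375
adj(I−A) = Cᵀ =
  [ 0.9100   0.3025   0.4700]
  [ 0.2600   0.9275   0.3025]
  [ 0.1625   0.4325   0.9250]
(I − A)⁻¹ = adj(I−A) / det(I−A) ≈
  [   1.18896     0.39523     0.61408]
  [   0.33970     1.21182     0.39523]
  [   0.21231     0.56508     1.20856]
The output multiplier for sector j is the column-j sum of the Leontief inverse (I − A)⁻¹ = adj(I−A) / det(I−A).
Column 2 of adj(I−A): (0.3025, 0.9275, 0.4325); det(I−A) = 0.765375.
m_2 = (0.3025 + 0.9275 + 0.4325) / 0.765375 = 1.6625 / 0.765375 ≈ 2.1721.

m_2 = 2.1721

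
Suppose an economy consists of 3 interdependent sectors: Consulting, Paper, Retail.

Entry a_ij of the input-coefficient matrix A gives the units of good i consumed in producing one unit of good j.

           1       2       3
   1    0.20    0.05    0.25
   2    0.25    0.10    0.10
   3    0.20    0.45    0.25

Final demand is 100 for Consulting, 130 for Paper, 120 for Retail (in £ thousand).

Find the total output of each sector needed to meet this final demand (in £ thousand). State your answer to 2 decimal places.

x_1 = 261.83, x_2 = 260.05, x_3 = 385.85

I − A =
  [   0.80    -0.05    -0.25]
  [  -0.25     0.90    -0.10]
  [  -0.20    -0.45     0.75]
Cofactors of I−A, C_ij = (−1)^(i+j)·(minor ij) (rows/columns in the sector order above):
  C_11 = (0.90)(0.75) − (-0.10)(-0.45) = 0.6300
  C_12 = −[(-0.25)(0.75) − (-0.10)(-0.20)] = 0.2075
  C_13 = (-0.25)(-0.45) − (0.90)(-0.20) = 0.2925
  C_21 = −[(-0.05)(0.75) − (-0.25)(-0.45)] = 0.1500
  C_22 = (0.80)(0.75) − (-0.25)(-0.20) = 0.5500
  C_23 = −[(0.80)(-0.45) − (-0.05)(-0.20)] = 0.3700
  C_31 = (-0.05)(-0.10) − (-0.25)(0.90) = 0.2300
  C_32 = −[(0.80)(-0.10) − (-0.25)(-0.25)] = 0.1425
  C_33 = (0.80)(0.90) − (-0.05)(-0.25) = 0.7075
det(I−A) = Σ_j (I−A)_1j·C_1j = (0.80)(0.6300) + (-0.05)(0.2075) + (-0.25)(0.2925) = 0.4205
adj(I−A) = Cᵀ =
  [ 0.6300   0.1500   0.2300]
  [ 0.2075   0.5500   0.1425]
  [ 0.2925   0.3700   0.7075]
(I − A)⁻¹ = adj(I−A) / det(I−A) ≈
  [   1.4982     0.3567     0.5470]
  [   0.4935     1.3080     0.3389]
  [   0.6956     0.8799     1.6825]
x = (I − A)⁻¹ d = adj(I−A)·d / det(I−A), with det(I−A) = 0.4205:
  x_1 = (0.6300·100 + 0.1500·130 + 0.2300·120) / 0.4205 = 110.10 / 0.4205 ≈ 261.83
  x_2 = (0.2075·100 + 0.5500·130 + 0.1425·120) / 0.4205 = 109.35 / 0.4205 ≈ 260.05
  x_3 = (0.2925·100 + 0.3700·130 + 0.7075·120) / 0.4205 = 162.25 / 0.4205 ≈ 385.85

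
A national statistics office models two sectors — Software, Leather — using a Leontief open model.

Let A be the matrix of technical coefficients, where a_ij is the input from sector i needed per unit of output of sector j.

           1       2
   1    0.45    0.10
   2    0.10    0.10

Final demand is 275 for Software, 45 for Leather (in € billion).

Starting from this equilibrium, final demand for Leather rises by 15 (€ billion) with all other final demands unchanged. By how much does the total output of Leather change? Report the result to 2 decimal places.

I − A =
  [   0.55    -0.10]
  [  -0.10     0.90]
det(I−A) = (0.55)(0.90) − (-0.10)(-0.10) = 0.4850
adj(I−A) = [[0.90, 0.10], [0.10, 0.55]]
(I − A)⁻¹ = adj(I−A) / det(I−A) ≈
  [   1.8557     0.2062]
  [   0.2062     1.1340]
Δx = (I − A)⁻¹ Δd with Δd having +15 in the Leather component and 0 elsewhere.
So Δx_2 = L_22 · (+15), where L_22 = adj(I−A)_22 / det(I−A) = 0.55 / 0.4850.
Δx_2 = 0.55 × (+15) / 0.4850 = 8.25 / 0.4850 ≈ 17.01.

Δx_2 = 17.01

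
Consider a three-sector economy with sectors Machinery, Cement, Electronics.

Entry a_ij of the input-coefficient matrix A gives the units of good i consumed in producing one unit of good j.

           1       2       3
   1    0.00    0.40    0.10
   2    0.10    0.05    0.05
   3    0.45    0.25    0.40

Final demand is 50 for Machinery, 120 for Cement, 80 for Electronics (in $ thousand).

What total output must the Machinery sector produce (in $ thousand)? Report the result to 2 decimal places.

x_1 = 143.71

I − A =
  [   1.00    -0.40    -0.10]
  [  -0.10     0.95    -0.05]
  [  -0.45    -0.25     0.60]
Cofactors of I−A, C_ij = (−1)^(i+j)·(minor ij) (rows/columns in the sector order above):
  C_11 = (0.95)(0.60) − (-0.05)(-0.25) = 0.5575
  C_12 = −[(-0.10)(0.60) − (-0.05)(-0.45)] = 0.0825
  C_13 = (-0.10)(-0.25) − (0.95)(-0.45) = 0.4525
  C_21 = −[(-0.40)(0.60) − (-0.10)(-0.25)] = 0.2650
  C_22 = (1.00)(0.60) − (-0.10)(-0.45) = 0.5550
  C_23 = −[(1.00)(-0.25) − (-0.40)(-0.45)] = 0.4300
  C_31 = (-0.40)(-0.05) − (-0.10)(0.95) = 0.1150
  C_32 = −[(1.00)(-0.05) − (-0.10)(-0.10)] = 0.0600
  C_33 = (1.00)(0.95) − (-0.40)(-0.10) = 0.9100
det(I−A) = Σ_j (I−A)_1j·C_1j = (1.00)(0.5575) + (-0.40)(0.0825) + (-0.10)(0.4525) = 0.47925
adj(I−A) = Cᵀ =
  [ 0.5575   0.2650   0.1150]
  [ 0.0825   0.5550   0.0600]
  [ 0.4525   0.4300   0.9100]
(I − A)⁻¹ = adj(I−A) / det(I−A) ≈
  [   1.1633     0.5529     0.2400]
  [   0.1721     1.1581     0.1252]
  [   0.9442     0.8972     1.8988]
x = (I − A)⁻¹ d = adj(I−A)·d / det(I−A), with det(I−A) = 0.47925:
  x_1 = (0.5575·50 + 0.2650·120 + 0.1150·80) / 0.47925 = 68.875 / 0.47925 ≈ 143.71
  x_2 = (0.0825·50 + 0.5550·120 + 0.0600·80) / 0.47925 = 75.525 / 0.47925 ≈ 157.59
  x_3 = (0.4525·50 + 0.4300·120 + 0.9100·80) / 0.47925 = 147.025 / 0.47925 ≈ 306.78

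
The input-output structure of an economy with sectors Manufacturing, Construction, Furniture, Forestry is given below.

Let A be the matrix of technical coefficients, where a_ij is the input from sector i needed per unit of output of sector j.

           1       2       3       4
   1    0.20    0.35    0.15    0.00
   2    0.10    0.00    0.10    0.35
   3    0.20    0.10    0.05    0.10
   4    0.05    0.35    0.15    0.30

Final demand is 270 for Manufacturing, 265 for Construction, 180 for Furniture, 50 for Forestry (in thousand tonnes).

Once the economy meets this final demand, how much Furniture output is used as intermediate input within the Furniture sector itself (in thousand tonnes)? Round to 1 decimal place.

z_33 = 21.8

I − A =
  [   0.80    -0.35    -0.15     0.00]
  [  -0.10     1.00    -0.10    -0.35]
  [  -0.20    -0.10     0.95    -0.10]
  [  -0.05    -0.35    -0.15     0.70]
Compute the cofactors C_ij = (−1)^(i+j)·(3×3 minor ij) of I−A; the adjugate is their transpose:
adj(I−A) = Cᵀ =
  [ 0.517875   0.243250   0.129500   0.140125]
  [ 0.106625   0.498250   0.111125   0.265000]
  [ 0.132750   0.134750   0.431375   0.129000]
  [ 0.118750   0.295375   0.157250   0.680250]
det(I−A) = Σ_j (I−A)_1j·C_1j = (0.80)(0.517875) + (-0.35)(0.106625) + (-0.15)(0.132750) + (0.00)(0.118750) = 0.35706875
(I − A)⁻¹ = adj(I−A) / det(I−A) ≈
  [   1.4504     0.6812     0.3627     0.3924]
  [   0.2986     1.3954     0.3112     0.7422]
  [   0.3718     0.3774     1.2081     0.3613]
  [   0.3326     0.8272     0.4404     1.9051]
First solve x = (I − A)⁻¹ d = adj(I−A)·d / det(I−A); in particular x_3 = (0.132750·270 + 0.134750·265 + 0.431375·180 + 0.129000·50) / 0.35706875 = 155.64875 / 0.35706875 ≈ 435.907.
Intermediate flow from 3 to 3: z_33 = a_33 · x_3 = 0.05 × 155.64875 / 0.35706875 = 7.7824375 / 0.35706875 ≈ 21.8.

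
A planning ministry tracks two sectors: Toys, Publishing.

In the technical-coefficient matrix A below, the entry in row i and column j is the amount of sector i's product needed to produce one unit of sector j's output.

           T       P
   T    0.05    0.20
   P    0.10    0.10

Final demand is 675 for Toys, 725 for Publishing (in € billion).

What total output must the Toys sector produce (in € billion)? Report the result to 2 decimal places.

I − A =
  [   0.95    -0.20]
  [  -0.10     0.90]
det(I−A) = (0.95)(0.90) − (-0.20)(-0.10) = 0.8350
adj(I−A) = [[0.90, 0.20], [0.10, 0.95]]
(I − A)⁻¹ = adj(I−A) / det(I−A) ≈
  [   1.0778     0.2395]
  [   0.1198     1.1377]
x = (I − A)⁻¹ d = adj(I−A)·d / det(I−A), with det(I−A) = 0.8350:
  x_T = (0.90·675 + 0.20·725) / 0.8350 = 752.50 / 0.8350 ≈ 901.20
  x_P = (0.10·675 + 0.95·725) / 0.8350 = 756.25 / 0.8350 ≈ 905.69

x_T = 901.20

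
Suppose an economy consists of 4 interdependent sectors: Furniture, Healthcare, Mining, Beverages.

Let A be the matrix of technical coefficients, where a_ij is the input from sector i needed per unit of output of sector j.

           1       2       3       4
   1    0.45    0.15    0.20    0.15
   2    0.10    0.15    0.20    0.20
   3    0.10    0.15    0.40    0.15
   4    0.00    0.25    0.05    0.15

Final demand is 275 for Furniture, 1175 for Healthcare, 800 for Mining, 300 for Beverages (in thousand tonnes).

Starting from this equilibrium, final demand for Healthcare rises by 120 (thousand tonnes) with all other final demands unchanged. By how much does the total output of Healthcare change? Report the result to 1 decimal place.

I − A =
  [   0.55    -0.15    -0.20    -0.15]
  [  -0.10     0.85    -0.20    -0.20]
  [  -0.10    -0.15     0.60    -0.15]
  [   0.00    -0.25    -0.05     0.85]
Compute the cofactors C_ij = (−1)^(i+j)·(3×3 minor ij) of I−A; the adjugate is their transpose:
adj(I−A) = Cᵀ =
  [ 0.362625   0.132000   0.175375   0.126000]
  [ 0.068250   0.258625   0.116750   0.093500]
  [ 0.083750   0.107250   0.353375   0.102375]
  [ 0.025000   0.082375   0.055125   0.232000]
det(I−A) = Σ_j (I−A)_1j·C_1j = (0.55)(0.362625) + (-0.15)(0.068250) + (-0.20)(0.083750) + (-0.15)(0.025000) = 0.16870625
(I − A)⁻¹ = adj(I−A) / det(I−A) ≈
  [   2.1494     0.7824     1.0395     0.7469]
  [   0.4045     1.5330     0.6920     0.5542]
  [   0.4964     0.6357     2.0946     0.6068]
  [   0.1482     0.4883     0.3268     1.3752]
Δx = (I − A)⁻¹ Δd with Δd having +120 in the Healthcare component and 0 elsewhere.
So Δx_2 = L_22 · (+120), where L_22 = adj(I−A)_22 / det(I−A) = 0.258625 / 0.16870625.
Δx_2 = 0.258625 × (+120) / 0.16870625 = 31.035 / 0.16870625 ≈ 184.0.

Δx_2 = 184.0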